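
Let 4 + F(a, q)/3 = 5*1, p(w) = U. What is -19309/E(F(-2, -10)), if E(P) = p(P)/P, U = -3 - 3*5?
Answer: 19309/6 ≈ 3218.2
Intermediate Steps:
U = -18 (U = -3 - 15 = -18)
p(w) = -18
F(a, q) = 3 (F(a, q) = -12 + 3*(5*1) = -12 + 3*5 = -12 + 15 = 3)
E(P) = -18/P
-19309/E(F(-2, -10)) = -19309/((-18/3)) = -19309/((-18*⅓)) = -19309/(-6) = -19309*(-⅙) = 19309/6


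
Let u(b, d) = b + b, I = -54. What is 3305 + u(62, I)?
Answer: 3429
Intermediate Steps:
u(b, d) = 2*b
3305 + u(62, I) = 3305 + 2*62 = 3305 + 124 = 3429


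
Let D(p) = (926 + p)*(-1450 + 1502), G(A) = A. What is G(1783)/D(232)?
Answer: 1783/60216 ≈ 0.029610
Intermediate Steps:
D(p) = 48152 + 52*p (D(p) = (926 + p)*52 = 48152 + 52*p)
G(1783)/D(232) = 1783/(48152 + 52*232) = 1783/(48152 + 12064) = 1783/60216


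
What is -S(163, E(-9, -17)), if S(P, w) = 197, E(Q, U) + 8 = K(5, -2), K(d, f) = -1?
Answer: -197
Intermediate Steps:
E(Q, U) = -9 (E(Q, U) = -8 - 1 = -9)
-S(163, E(-9, -17)) = -1*197 = -197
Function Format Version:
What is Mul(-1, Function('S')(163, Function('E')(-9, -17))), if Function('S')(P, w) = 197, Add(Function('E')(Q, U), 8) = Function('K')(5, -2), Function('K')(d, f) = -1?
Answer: -197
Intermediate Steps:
Function('E')(Q, U) = -9 (Function('E')(Q, U) = Add(-8, -1) = -9)
Mul(-1, Function('S')(163, Function('E')(-9, -17))) = Mul(-1, 197) = -197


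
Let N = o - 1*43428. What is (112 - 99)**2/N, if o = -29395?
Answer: -169/72823 ≈ -0.0023207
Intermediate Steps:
N = -72823 (N = -29395 - 1*43428 = -29395 - 43428 = -72823)
(112 - 99)**2/N = (112 - 99)**2/(-72823) = 13**2*(-1/72823) = 169*(-1/72823) = -169/72823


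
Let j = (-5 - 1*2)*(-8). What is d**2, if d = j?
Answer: 3136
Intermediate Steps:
j = 56 (j = (-5 - 2)*(-8) = -7*(-8) = 56)
d = 56
d**2 = 56**2 = 3136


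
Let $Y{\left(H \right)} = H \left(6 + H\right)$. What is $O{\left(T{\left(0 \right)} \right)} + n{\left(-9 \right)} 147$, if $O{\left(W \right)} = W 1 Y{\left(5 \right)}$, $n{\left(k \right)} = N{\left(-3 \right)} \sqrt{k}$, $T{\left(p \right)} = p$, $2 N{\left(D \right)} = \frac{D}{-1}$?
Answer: $\frac{1323 i}{2} \approx 661.5 i$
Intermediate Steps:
$N{\left(D \right)} = - \frac{D}{2}$ ($N{\left(D \right)} = \frac{D \frac{1}{-1}}{2} = \frac{D \left(-1\right)}{2} = \frac{\left(-1\right) D}{2} = - \frac{D}{2}$)
$n{\left(k \right)} = \frac{3 \sqrt{k}}{2}$ ($n{\left(k \right)} = \left(- \frac{1}{2}\right) \left(-3\right) \sqrt{k} = \frac{3 \sqrt{k}}{2}$)
$O{\left(W \right)} = 55 W$ ($O{\left(W \right)} = W 1 \cdot 5 \left(6 + 5\right) = W 5 \cdot 11 = W 55 = 55 W$)
$O{\left(T{\left(0 \right)} \right)} + n{\left(-9 \right)} 147 = 55 \cdot 0 + \frac{3 \sqrt{-9}}{2} \cdot 147 = 0 + \frac{3 \cdot 3 i}{2} \cdot 147 = 0 + \frac{9 i}{2} \cdot 147 = 0 + \frac{1323 i}{2} = \frac{1323 i}{2}$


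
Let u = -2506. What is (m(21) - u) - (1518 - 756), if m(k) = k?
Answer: 1765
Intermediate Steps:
(m(21) - u) - (1518 - 756) = (21 - 1*(-2506)) - (1518 - 756) = (21 + 2506) - 1*762 = 2527 - 762 = 1765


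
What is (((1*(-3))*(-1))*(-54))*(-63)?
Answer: 10206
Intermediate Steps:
(((1*(-3))*(-1))*(-54))*(-63) = (-3*(-1)*(-54))*(-63) = (3*(-54))*(-63) = -162*(-63) = 10206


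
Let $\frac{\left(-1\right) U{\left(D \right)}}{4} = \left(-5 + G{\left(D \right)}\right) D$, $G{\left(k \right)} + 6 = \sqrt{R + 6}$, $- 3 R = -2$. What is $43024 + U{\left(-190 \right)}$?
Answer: $34664 + \frac{1520 \sqrt{15}}{3} \approx 36626.0$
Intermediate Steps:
$R = \frac{2}{3}$ ($R = \left(- \frac{1}{3}\right) \left(-2\right) = \frac{2}{3} \approx 0.66667$)
$G{\left(k \right)} = -6 + \frac{2 \sqrt{15}}{3}$ ($G{\left(k \right)} = -6 + \sqrt{\frac{2}{3} + 6} = -6 + \sqrt{\frac{20}{3}} = -6 + \frac{2 \sqrt{15}}{3}$)
$U{\left(D \right)} = - 4 D \left(-11 + \frac{2 \sqrt{15}}{3}\right)$ ($U{\left(D \right)} = - 4 \left(-5 - \left(6 - \frac{2 \sqrt{15}}{3}\right)\right) D = - 4 \left(-11 + \frac{2 \sqrt{15}}{3}\right) D = - 4 D \left(-11 + \frac{2 \sqrt{15}}{3}\right)$)
$43024 + U{\left(-190 \right)} = 43024 + \frac{4}{3} \left(-190\right) \left(33 - 2 \sqrt{15}\right) = 43024 - \left(8360 - \frac{1520 \sqrt{15}}{3}\right) = 34664 + \frac{1520 \sqrt{15}}{3}$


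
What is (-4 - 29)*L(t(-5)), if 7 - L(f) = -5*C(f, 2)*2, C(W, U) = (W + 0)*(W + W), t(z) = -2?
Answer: -2871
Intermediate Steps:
C(W, U) = 2*W² (C(W, U) = W*(2*W) = 2*W²)
L(f) = 7 + 20*f² (L(f) = 7 - (-10*f²)*2 = 7 - (-20)*f² = 7 + 20*f²)
(-4 - 29)*L(t(-5)) = (-4 - 29)*(7 + 20*(-2)²) = -33*(7 + 20*4) = -33*(7 + 80) = -33*87 = -2871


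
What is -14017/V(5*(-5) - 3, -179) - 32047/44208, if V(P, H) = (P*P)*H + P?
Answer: -107738377/172366992 ≈ -0.62505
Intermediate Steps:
V(P, H) = P + H*P² (V(P, H) = P²*H + P = H*P² + P = P + H*P²)
-14017/V(5*(-5) - 3, -179) - 32047/44208 = -14017*1/((1 - 179*(5*(-5) - 3))*(5*(-5) - 3)) - 32047/44208 = -14017*1/((1 - 179*(-25 - 3))*(-25 - 3)) - 32047*1/44208 = -14017*(-1/(28*(1 - 179*(-28)))) - 32047/44208 = -14017*(-1/(28*(1 + 5012))) - 32047/44208 = -14017/((-28*5013)) - 32047/44208 = -14017/(-140364) - 32047/44208 = -14017*(-1/140364) - 32047/44208 = 14017/140364 - 32047/44208 = -107738377/172366992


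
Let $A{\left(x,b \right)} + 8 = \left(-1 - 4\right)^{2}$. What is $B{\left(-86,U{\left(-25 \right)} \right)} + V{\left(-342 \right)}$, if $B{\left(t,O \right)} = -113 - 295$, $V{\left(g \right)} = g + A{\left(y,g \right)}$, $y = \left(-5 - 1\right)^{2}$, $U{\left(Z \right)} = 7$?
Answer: $-733$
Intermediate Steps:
$y = 36$ ($y = \left(-6\right)^{2} = 36$)
$A{\left(x,b \right)} = 17$ ($A{\left(x,b \right)} = -8 + \left(-1 - 4\right)^{2} = -8 + \left(-5\right)^{2} = -8 + 25 = 17$)
$V{\left(g \right)} = 17 + g$ ($V{\left(g \right)} = g + 17 = 17 + g$)
$B{\left(t,O \right)} = -408$
$B{\left(-86,U{\left(-25 \right)} \right)} + V{\left(-342 \right)} = -408 + \left(17 - 342\right) = -408 - 325 = -733$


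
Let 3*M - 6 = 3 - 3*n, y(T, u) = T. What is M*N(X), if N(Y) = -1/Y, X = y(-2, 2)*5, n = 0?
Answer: 3/10 ≈ 0.30000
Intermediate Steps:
X = -10 (X = -2*5 = -10)
M = 3 (M = 2 + (3 - 3*0)/3 = 2 + (3 + 0)/3 = 2 + (1/3)*3 = 2 + 1 = 3)
M*N(X) = 3*(-1/(-10)) = 3*(-1*(-1/10)) = 3*(1/10) = 3/10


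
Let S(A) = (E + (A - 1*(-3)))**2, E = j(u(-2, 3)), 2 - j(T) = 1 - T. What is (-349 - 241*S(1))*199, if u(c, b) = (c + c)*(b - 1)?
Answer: -501082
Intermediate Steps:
u(c, b) = 2*c*(-1 + b) (u(c, b) = (2*c)*(-1 + b) = 2*c*(-1 + b))
j(T) = 1 + T (j(T) = 2 - (1 - T) = 2 + (-1 + T) = 1 + T)
E = -7 (E = 1 + 2*(-2)*(-1 + 3) = 1 + 2*(-2)*2 = 1 - 8 = -7)
S(A) = (-4 + A)**2 (S(A) = (-7 + (A - 1*(-3)))**2 = (-7 + (A + 3))**2 = (-7 + (3 + A))**2 = (-4 + A)**2)
(-349 - 241*S(1))*199 = (-349 - 241*(-4 + 1)**2)*199 = (-349 - 241*(-3)**2)*199 = (-349 - 241*9)*199 = (-349 - 2169)*199 = -2518*199 = -501082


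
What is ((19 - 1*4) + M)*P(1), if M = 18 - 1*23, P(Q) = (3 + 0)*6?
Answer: 180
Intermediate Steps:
P(Q) = 18 (P(Q) = 3*6 = 18)
M = -5 (M = 18 - 23 = -5)
((19 - 1*4) + M)*P(1) = ((19 - 1*4) - 5)*18 = ((19 - 4) - 5)*18 = (15 - 5)*18 = 10*18 = 180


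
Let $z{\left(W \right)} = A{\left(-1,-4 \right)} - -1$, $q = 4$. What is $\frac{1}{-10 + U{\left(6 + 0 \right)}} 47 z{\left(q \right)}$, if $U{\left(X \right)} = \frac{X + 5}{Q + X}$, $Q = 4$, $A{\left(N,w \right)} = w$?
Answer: $\frac{1410}{89} \approx 15.843$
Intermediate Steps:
$z{\left(W \right)} = -3$ ($z{\left(W \right)} = -4 - -1 = -4 + 1 = -3$)
$U{\left(X \right)} = \frac{5 + X}{4 + X}$ ($U{\left(X \right)} = \frac{X + 5}{4 + X} = \frac{5 + X}{4 + X}$)
$\frac{1}{-10 + U{\left(6 + 0 \right)}} 47 z{\left(q \right)} = \frac{1}{-10 + \frac{5 + \left(6 + 0\right)}{4 + \left(6 + 0\right)}} 47 \left(-3\right) = \frac{1}{-10 + \frac{5 + 6}{4 + 6}} \cdot 47 \left(-3\right) = \frac{1}{-10 + \frac{1}{10} \cdot 11} \cdot 47 \left(-3\right) = \frac{1}{-10 + \frac{11}{10}} \cdot 47 \left(-3\right) = \frac{1}{- \frac{89}{10}} \cdot 47 \left(-3\right) = \left(- \frac{10}{89}\right) 47 \left(-3\right) = \left(- \frac{470}{89}\right) \left(-3\right) = \frac{1410}{89}$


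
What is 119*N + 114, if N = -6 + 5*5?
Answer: 2375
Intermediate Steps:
N = 19 (N = -6 + 25 = 19)
119*N + 114 = 119*19 + 114 = 2261 + 114 = 2375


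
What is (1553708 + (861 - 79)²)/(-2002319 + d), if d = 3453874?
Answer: 2165232/1451555 ≈ 1.4917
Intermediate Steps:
(1553708 + (861 - 79)²)/(-2002319 + d) = (1553708 + (861 - 79)²)/(-2002319 + 3453874) = (1553708 + 782²)/1451555 = (1553708 + 611524)*(1/1451555) = 2165232*(1/1451555) = 2165232/1451555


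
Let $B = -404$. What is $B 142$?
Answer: $-57368$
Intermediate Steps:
$B 142 = \left(-404\right) 142 = -57368$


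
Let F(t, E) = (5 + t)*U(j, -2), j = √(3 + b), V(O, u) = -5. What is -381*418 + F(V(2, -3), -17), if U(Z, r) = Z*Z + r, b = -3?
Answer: -159258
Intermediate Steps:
j = 0 (j = √(3 - 3) = √0 = 0)
U(Z, r) = r + Z² (U(Z, r) = Z² + r = r + Z²)
F(t, E) = -10 - 2*t (F(t, E) = (5 + t)*(-2 + 0²) = (5 + t)*(-2 + 0) = (5 + t)*(-2) = -10 - 2*t)
-381*418 + F(V(2, -3), -17) = -381*418 + (-10 - 2*(-5)) = -159258 + (-10 + 10) = -159258 + 0 = -159258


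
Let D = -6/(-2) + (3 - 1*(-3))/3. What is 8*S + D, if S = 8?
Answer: 69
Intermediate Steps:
D = 5 (D = -6*(-½) + (3 + 3)*(⅓) = 3 + 6*(⅓) = 3 + 2 = 5)
8*S + D = 8*8 + 5 = 64 + 5 = 69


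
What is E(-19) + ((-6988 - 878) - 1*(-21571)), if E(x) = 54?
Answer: 13759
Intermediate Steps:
E(-19) + ((-6988 - 878) - 1*(-21571)) = 54 + ((-6988 - 878) - 1*(-21571)) = 54 + (-7866 + 21571) = 54 + 13705 = 13759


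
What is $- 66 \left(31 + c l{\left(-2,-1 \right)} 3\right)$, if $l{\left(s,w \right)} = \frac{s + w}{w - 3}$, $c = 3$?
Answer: $- \frac{4983}{2} \approx -2491.5$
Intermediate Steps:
$l{\left(s,w \right)} = \frac{s + w}{-3 + w}$
$- 66 \left(31 + c l{\left(-2,-1 \right)} 3\right) = - 66 \left(31 + 3 \frac{-2 - 1}{-3 - 1} \cdot 3\right) = - 66 \left(31 + 3 \frac{1}{-4} \left(-3\right) 3\right) = - 66 \left(31 + 3 \left(\left(- \frac{1}{4}\right) \left(-3\right)\right) 3\right) = - 66 \left(31 + 3 \cdot \frac{3}{4} \cdot 3\right) = - 66 \left(31 + \frac{9}{4} \cdot 3\right) = - 66 \left(31 + \frac{27}{4}\right) = \left(-66\right) \frac{151}{4} = - \frac{4983}{2}$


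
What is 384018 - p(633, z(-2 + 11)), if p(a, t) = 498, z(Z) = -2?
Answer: 383520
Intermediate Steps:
384018 - p(633, z(-2 + 11)) = 384018 - 1*498 = 384018 - 498 = 383520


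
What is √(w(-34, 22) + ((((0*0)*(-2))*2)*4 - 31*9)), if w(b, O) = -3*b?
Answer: I*√177 ≈ 13.304*I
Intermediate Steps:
√(w(-34, 22) + ((((0*0)*(-2))*2)*4 - 31*9)) = √(-3*(-34) + ((((0*0)*(-2))*2)*4 - 31*9)) = √(102 + (((0*(-2))*2)*4 - 279)) = √(102 + ((0*2)*4 - 279)) = √(102 + (0*4 - 279)) = √(102 + (0 - 279)) = √(102 - 279) = √(-177) = I*√177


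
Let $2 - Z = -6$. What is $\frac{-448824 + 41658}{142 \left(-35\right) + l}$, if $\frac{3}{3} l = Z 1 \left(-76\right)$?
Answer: $\frac{203583}{2789} \approx 72.995$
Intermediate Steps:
$Z = 8$ ($Z = 2 - -6 = 2 + 6 = 8$)
$l = -608$ ($l = 8 \cdot 1 \left(-76\right) = 8 \left(-76\right) = -608$)
$\frac{-448824 + 41658}{142 \left(-35\right) + l} = \frac{-448824 + 41658}{142 \left(-35\right) - 608} = - \frac{407166}{-4970 - 608} = - \frac{407166}{-5578} = \left(-407166\right) \left(- \frac{1}{5578}\right) = \frac{203583}{2789}$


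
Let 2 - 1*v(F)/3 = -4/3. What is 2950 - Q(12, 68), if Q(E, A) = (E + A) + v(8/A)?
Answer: 2860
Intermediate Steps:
v(F) = 10 (v(F) = 6 - (-12)/3 = 6 - 3*(-4/3) = 6 + 4 = 10)
Q(E, A) = 10 + A + E (Q(E, A) = (E + A) + 10 = (A + E) + 10 = 10 + A + E)
2950 - Q(12, 68) = 2950 - (10 + 68 + 12) = 2950 - 1*90 = 2950 - 90 = 2860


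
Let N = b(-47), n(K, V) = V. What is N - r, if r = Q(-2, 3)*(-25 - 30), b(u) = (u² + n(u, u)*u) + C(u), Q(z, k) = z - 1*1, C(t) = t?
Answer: 4206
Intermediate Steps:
Q(z, k) = -1 + z (Q(z, k) = z - 1 = -1 + z)
b(u) = u + 2*u² (b(u) = (u² + u*u) + u = (u² + u²) + u = 2*u² + u = u + 2*u²)
N = 4371 (N = -47*(1 + 2*(-47)) = -47*(1 - 94) = -47*(-93) = 4371)
r = 165 (r = (-1 - 2)*(-25 - 30) = -3*(-55) = 165)
N - r = 4371 - 1*165 = 4371 - 165 = 4206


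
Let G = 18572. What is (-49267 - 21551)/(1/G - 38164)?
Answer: 1315231896/708781807 ≈ 1.8556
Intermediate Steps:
(-49267 - 21551)/(1/G - 38164) = (-49267 - 21551)/(1/18572 - 38164) = -70818/(1/18572 - 38164) = -70818/(-708781807/18572) = -70818*(-18572/708781807) = 1315231896/708781807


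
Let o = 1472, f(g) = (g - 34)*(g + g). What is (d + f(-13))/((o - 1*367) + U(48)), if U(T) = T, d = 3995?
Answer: 5217/1153 ≈ 4.5247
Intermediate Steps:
f(g) = 2*g*(-34 + g) (f(g) = (-34 + g)*(2*g) = 2*g*(-34 + g))
(d + f(-13))/((o - 1*367) + U(48)) = (3995 + 2*(-13)*(-34 - 13))/((1472 - 1*367) + 48) = (3995 + 2*(-13)*(-47))/((1472 - 367) + 48) = (3995 + 1222)/(1105 + 48) = 5217/1153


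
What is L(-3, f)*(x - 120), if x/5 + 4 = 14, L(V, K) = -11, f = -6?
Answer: 770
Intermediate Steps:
x = 50 (x = -20 + 5*14 = -20 + 70 = 50)
L(-3, f)*(x - 120) = -11*(50 - 120) = -11*(-70) = 770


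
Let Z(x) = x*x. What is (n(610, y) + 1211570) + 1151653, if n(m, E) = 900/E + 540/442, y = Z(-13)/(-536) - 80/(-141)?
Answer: 9964846473603/4210271 ≈ 2.3668e+6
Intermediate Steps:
Z(x) = x²
y = 19051/75576 (y = (-13)²/(-536) - 80/(-141) = 169*(-1/536) - 80*(-1/141) = -169/536 + 80/141 = 19051/75576 ≈ 0.25208)
n(m, E) = 270/221 + 900/E (n(m, E) = 900/E + 540*(1/442) = 900/E + 270/221 = 270/221 + 900/E)
(n(610, y) + 1211570) + 1151653 = ((270/221 + 900/(19051/75576)) + 1211570) + 1151653 = ((270/221 + 900*(75576/19051)) + 1211570) + 1151653 = ((270/221 + 68018400/19051) + 1211570) + 1151653 = (15037210170/4210271 + 1211570) + 1151653 = 5116075245640/4210271 + 1151653 = 9964846473603/4210271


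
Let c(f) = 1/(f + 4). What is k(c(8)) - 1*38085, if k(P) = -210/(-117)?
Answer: -1485245/39 ≈ -38083.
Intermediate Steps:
c(f) = 1/(4 + f)
k(P) = 70/39 (k(P) = -210*(-1/117) = 70/39)
k(c(8)) - 1*38085 = 70/39 - 1*38085 = 70/39 - 38085 = -1485245/39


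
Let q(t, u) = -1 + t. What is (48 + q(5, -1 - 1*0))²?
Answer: 2704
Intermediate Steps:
(48 + q(5, -1 - 1*0))² = (48 + (-1 + 5))² = (48 + 4)² = 52² = 2704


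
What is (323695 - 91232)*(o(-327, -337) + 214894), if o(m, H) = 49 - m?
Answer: 50042310010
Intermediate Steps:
(323695 - 91232)*(o(-327, -337) + 214894) = (323695 - 91232)*((49 - 1*(-327)) + 214894) = 232463*((49 + 327) + 214894) = 232463*(376 + 214894) = 232463*215270 = 50042310010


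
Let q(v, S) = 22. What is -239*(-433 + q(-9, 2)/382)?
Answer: 19763388/191 ≈ 1.0347e+5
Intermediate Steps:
-239*(-433 + q(-9, 2)/382) = -239*(-433 + 22/382) = -239*(-433 + 22*(1/382)) = -239*(-433 + 11/191) = -239*(-82692/191) = 19763388/191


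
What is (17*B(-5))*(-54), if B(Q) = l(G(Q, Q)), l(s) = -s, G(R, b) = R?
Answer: -4590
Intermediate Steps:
B(Q) = -Q
(17*B(-5))*(-54) = (17*(-1*(-5)))*(-54) = (17*5)*(-54) = 85*(-54) = -4590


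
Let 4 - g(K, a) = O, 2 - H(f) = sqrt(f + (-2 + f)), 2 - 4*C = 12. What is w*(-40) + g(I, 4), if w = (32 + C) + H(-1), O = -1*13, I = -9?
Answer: -1243 + 80*I ≈ -1243.0 + 80.0*I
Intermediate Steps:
C = -5/2 (C = 1/2 - 1/4*12 = 1/2 - 3 = -5/2 ≈ -2.5000)
H(f) = 2 - sqrt(-2 + 2*f) (H(f) = 2 - sqrt(f + (-2 + f)) = 2 - sqrt(-2 + 2*f))
O = -13
w = 63/2 - 2*I (w = (32 - 5/2) + (2 - sqrt(-2 + 2*(-1))) = 59/2 + (2 - sqrt(-2 - 2)) = 59/2 + (2 - sqrt(-4)) = 59/2 + (2 - 2*I) = 63/2 - 2*I ≈ 31.5 - 2.0*I)
g(K, a) = 17 (g(K, a) = 4 - 1*(-13) = 4 + 13 = 17)
w*(-40) + g(I, 4) = (63/2 - 2*I)*(-40) + 17 = (-1260 + 80*I) + 17 = -1243 + 80*I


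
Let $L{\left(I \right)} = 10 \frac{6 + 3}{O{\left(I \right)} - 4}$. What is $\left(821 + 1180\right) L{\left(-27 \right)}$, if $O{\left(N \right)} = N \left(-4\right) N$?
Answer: $- \frac{18009}{292} \approx -61.675$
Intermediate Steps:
$O{\left(N \right)} = - 4 N^{2}$ ($O{\left(N \right)} = - 4 N N = - 4 N^{2}$)
$L{\left(I \right)} = \frac{90}{-4 - 4 I^{2}}$ ($L{\left(I \right)} = 10 \frac{6 + 3}{- 4 I^{2} - 4} = 10 \frac{9}{-4 - 4 I^{2}} = \frac{90}{-4 - 4 I^{2}}$)
$\left(821 + 1180\right) L{\left(-27 \right)} = \left(821 + 1180\right) \left(- \frac{45}{2 + 2 \left(-27\right)^{2}}\right) = 2001 \left(- \frac{45}{2 + 2 \cdot 729}\right) = 2001 \left(- \frac{45}{2 + 1458}\right) = 2001 \left(- \frac{45}{1460}\right) = 2001 \left(\left(-45\right) \frac{1}{1460}\right) = 2001 \left(- \frac{9}{292}\right) = - \frac{18009}{292}$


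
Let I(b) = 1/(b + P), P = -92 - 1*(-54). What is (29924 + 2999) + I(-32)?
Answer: 2304609/70 ≈ 32923.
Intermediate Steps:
P = -38 (P = -92 + 54 = -38)
I(b) = 1/(-38 + b) (I(b) = 1/(b - 38) = 1/(-38 + b))
(29924 + 2999) + I(-32) = (29924 + 2999) + 1/(-38 - 32) = 32923 + 1/(-70) = 32923 - 1/70 = 2304609/70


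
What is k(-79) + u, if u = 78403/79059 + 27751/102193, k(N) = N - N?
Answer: 10206204088/8079276387 ≈ 1.2633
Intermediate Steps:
k(N) = 0
u = 10206204088/8079276387 (u = 78403*(1/79059) + 27751*(1/102193) = 78403/79059 + 27751/102193 = 10206204088/8079276387 ≈ 1.2633)
k(-79) + u = 0 + 10206204088/8079276387 = 10206204088/8079276387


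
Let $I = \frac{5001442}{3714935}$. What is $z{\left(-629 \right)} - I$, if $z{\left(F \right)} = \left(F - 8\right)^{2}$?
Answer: $\frac{1507400458573}{3714935} \approx 4.0577 \cdot 10^{5}$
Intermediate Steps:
$I = \frac{5001442}{3714935}$ ($I = 5001442 \cdot \frac{1}{3714935} = \frac{5001442}{3714935} \approx 1.3463$)
$z{\left(F \right)} = \left(-8 + F\right)^{2}$
$z{\left(-629 \right)} - I = \left(-8 - 629\right)^{2} - \frac{5001442}{3714935} = \left(-637\right)^{2} - \frac{5001442}{3714935} = 405769 - \frac{5001442}{3714935} = \frac{1507400458573}{3714935}$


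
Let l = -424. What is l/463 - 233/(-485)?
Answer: -97761/224555 ≈ -0.43535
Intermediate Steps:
l/463 - 233/(-485) = -424/463 - 233/(-485) = -424*1/463 - 233*(-1/485) = -424/463 + 233/485 = -97761/224555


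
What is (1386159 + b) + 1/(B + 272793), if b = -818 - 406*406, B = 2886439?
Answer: 3855858452161/3159232 ≈ 1.2205e+6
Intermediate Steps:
b = -165654 (b = -818 - 164836 = -165654)
(1386159 + b) + 1/(B + 272793) = (1386159 - 165654) + 1/(2886439 + 272793) = 1220505 + 1/3159232 = 3855858452161/3159232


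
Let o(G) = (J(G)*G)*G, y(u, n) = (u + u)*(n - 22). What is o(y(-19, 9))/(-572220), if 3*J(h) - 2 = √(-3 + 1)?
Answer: -122018/429165 - 61009*I*√2/429165 ≈ -0.28432 - 0.20104*I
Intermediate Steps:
J(h) = ⅔ + I*√2/3 (J(h) = ⅔ + √(-3 + 1)/3 = ⅔ + √(-2)/3 = ⅔ + (I*√2)/3 = ⅔ + I*√2/3)
y(u, n) = 2*u*(-22 + n) (y(u, n) = (2*u)*(-22 + n) = 2*u*(-22 + n))
o(G) = G²*(⅔ + I*√2/3) (o(G) = ((⅔ + I*√2/3)*G)*G = (G*(⅔ + I*√2/3))*G = G²*(⅔ + I*√2/3))
o(y(-19, 9))/(-572220) = ((2*(-19)*(-22 + 9))²*(2 + I*√2)/3)/(-572220) = ((2*(-19)*(-13))²*(2 + I*√2)/3)*(-1/572220) = ((⅓)*494²*(2 + I*√2))*(-1/572220) = ((⅓)*244036*(2 + I*√2))*(-1/572220) = (488072/3 + 244036*I*√2/3)*(-1/572220) = -122018/429165 - 61009*I*√2/429165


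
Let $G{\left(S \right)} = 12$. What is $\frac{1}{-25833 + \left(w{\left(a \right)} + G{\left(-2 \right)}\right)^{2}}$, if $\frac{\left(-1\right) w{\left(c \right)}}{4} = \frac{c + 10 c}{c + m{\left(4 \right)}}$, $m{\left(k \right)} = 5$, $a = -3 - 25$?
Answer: $- \frac{529}{12751721} \approx -4.1485 \cdot 10^{-5}$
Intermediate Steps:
$a = -28$ ($a = -3 - 25 = -28$)
$w{\left(c \right)} = - \frac{44 c}{5 + c}$ ($w{\left(c \right)} = - 4 \frac{c + 10 c}{c + 5} = - 4 \frac{11 c}{5 + c} = - \frac{44 c}{5 + c}$)
$\frac{1}{-25833 + \left(w{\left(a \right)} + G{\left(-2 \right)}\right)^{2}} = \frac{1}{-25833 + \left(\left(-44\right) \left(-28\right) \frac{1}{5 - 28} + 12\right)^{2}} = \frac{1}{-25833 + \left(\left(-44\right) \left(-28\right) \frac{1}{-23} + 12\right)^{2}} = \frac{1}{-25833 + \left(\left(-44\right) \left(-28\right) \left(- \frac{1}{23}\right) + 12\right)^{2}} = \frac{1}{-25833 + \left(- \frac{1232}{23} + 12\right)^{2}} = \frac{1}{-25833 + \left(- \frac{956}{23}\right)^{2}} = \frac{1}{-25833 + \frac{913936}{529}} = \frac{1}{- \frac{12751721}{529}} = - \frac{529}{12751721}$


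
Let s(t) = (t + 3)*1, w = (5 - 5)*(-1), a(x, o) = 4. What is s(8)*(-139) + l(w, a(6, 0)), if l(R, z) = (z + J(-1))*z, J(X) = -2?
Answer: -1521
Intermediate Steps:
w = 0 (w = 0*(-1) = 0)
s(t) = 3 + t (s(t) = (3 + t)*1 = 3 + t)
l(R, z) = z*(-2 + z) (l(R, z) = (z - 2)*z = (-2 + z)*z = z*(-2 + z))
s(8)*(-139) + l(w, a(6, 0)) = (3 + 8)*(-139) + 4*(-2 + 4) = 11*(-139) + 4*2 = -1529 + 8 = -1521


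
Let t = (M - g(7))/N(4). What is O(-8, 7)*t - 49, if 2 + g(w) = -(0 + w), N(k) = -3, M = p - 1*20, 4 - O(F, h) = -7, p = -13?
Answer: 39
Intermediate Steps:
O(F, h) = 11 (O(F, h) = 4 - 1*(-7) = 4 + 7 = 11)
M = -33 (M = -13 - 1*20 = -13 - 20 = -33)
g(w) = -2 - w (g(w) = -2 - (0 + w) = -2 - w)
t = 8 (t = (-33 - (-2 - 1*7))/(-3) = (-33 - (-2 - 7))*(-⅓) = (-33 - 1*(-9))*(-⅓) = (-33 + 9)*(-⅓) = -24*(-⅓) = 8)
O(-8, 7)*t - 49 = 11*8 - 49 = 88 - 49 = 39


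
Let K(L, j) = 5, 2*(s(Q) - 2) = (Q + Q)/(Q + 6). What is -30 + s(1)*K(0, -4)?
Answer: -135/7 ≈ -19.286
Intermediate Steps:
s(Q) = 2 + Q/(6 + Q) (s(Q) = 2 + ((Q + Q)/(Q + 6))/2 = 2 + ((2*Q)/(6 + Q))/2 = 2 + (2*Q/(6 + Q))/2 = 2 + Q/(6 + Q))
-30 + s(1)*K(0, -4) = -30 + (3*(4 + 1)/(6 + 1))*5 = -30 + (3*5/7)*5 = -30 + (3*(⅐)*5)*5 = -30 + (15/7)*5 = -30 + 75/7 = -135/7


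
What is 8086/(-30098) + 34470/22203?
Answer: 47663589/37125883 ≈ 1.2838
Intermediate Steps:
8086/(-30098) + 34470/22203 = 8086*(-1/30098) + 34470*(1/22203) = -4043/15049 + 3830/2467 = 47663589/37125883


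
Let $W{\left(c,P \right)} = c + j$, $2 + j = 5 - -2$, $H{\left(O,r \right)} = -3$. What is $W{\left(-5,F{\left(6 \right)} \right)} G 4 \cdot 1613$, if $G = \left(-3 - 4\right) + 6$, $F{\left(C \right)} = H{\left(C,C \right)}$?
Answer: $0$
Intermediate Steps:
$F{\left(C \right)} = -3$
$j = 5$ ($j = -2 + \left(5 - -2\right) = -2 + \left(5 + 2\right) = -2 + 7 = 5$)
$G = -1$ ($G = -7 + 6 = -1$)
$W{\left(c,P \right)} = 5 + c$ ($W{\left(c,P \right)} = c + 5 = 5 + c$)
$W{\left(-5,F{\left(6 \right)} \right)} G 4 \cdot 1613 = \left(5 - 5\right) \left(-1\right) 4 \cdot 1613 = 0 \left(-1\right) 4 \cdot 1613 = 0 \cdot 4 \cdot 1613 = 0 \cdot 1613 = 0$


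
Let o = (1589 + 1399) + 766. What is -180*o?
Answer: -675720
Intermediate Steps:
o = 3754 (o = 2988 + 766 = 3754)
-180*o = -180*3754 = -675720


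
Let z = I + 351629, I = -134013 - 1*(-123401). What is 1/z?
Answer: 1/341017 ≈ 2.9324e-6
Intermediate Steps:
I = -10612 (I = -134013 + 123401 = -10612)
z = 341017 (z = -10612 + 351629 = 341017)
1/z = 1/341017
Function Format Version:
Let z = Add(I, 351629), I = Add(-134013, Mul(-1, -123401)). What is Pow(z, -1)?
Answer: Rational(1, 341017) ≈ 2.9324e-6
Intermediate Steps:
I = -10612 (I = Add(-134013, 123401) = -10612)
z = 341017 (z = Add(-10612, 351629) = 341017)
Pow(z, -1) = Pow(341017, -1) = Rational(1, 341017)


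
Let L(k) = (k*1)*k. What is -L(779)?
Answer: -606841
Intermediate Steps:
L(k) = k**2 (L(k) = k*k = k**2)
-L(779) = -1*779**2 = -1*606841 = -606841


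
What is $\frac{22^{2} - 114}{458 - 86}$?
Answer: $\frac{185}{186} \approx 0.99462$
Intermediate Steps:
$\frac{22^{2} - 114}{458 - 86} = \frac{484 - 114}{372} = 370 \cdot \frac{1}{372} = \frac{185}{186}$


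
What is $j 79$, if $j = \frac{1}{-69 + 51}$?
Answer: $- \frac{79}{18} \approx -4.3889$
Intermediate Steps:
$j = - \frac{1}{18}$ ($j = \frac{1}{-18} = - \frac{1}{18} \approx -0.055556$)
$j 79 = \left(- \frac{1}{18}\right) 79 = - \frac{79}{18}$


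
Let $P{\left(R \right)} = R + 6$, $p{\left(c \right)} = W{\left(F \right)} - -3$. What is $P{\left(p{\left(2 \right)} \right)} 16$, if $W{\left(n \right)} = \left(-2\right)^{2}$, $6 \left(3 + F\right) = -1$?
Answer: $208$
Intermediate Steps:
$F = - \frac{19}{6}$ ($F = -3 + \frac{1}{6} \left(-1\right) = -3 - \frac{1}{6} = - \frac{19}{6} \approx -3.1667$)
$W{\left(n \right)} = 4$
$p{\left(c \right)} = 7$ ($p{\left(c \right)} = 4 - -3 = 4 + 3 = 7$)
$P{\left(R \right)} = 6 + R$
$P{\left(p{\left(2 \right)} \right)} 16 = \left(6 + 7\right) 16 = 13 \cdot 16 = 208$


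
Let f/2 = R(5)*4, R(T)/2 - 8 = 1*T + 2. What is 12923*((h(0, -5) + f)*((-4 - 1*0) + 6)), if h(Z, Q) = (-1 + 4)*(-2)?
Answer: 6047964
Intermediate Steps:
R(T) = 20 + 2*T (R(T) = 16 + 2*(1*T + 2) = 16 + 2*(T + 2) = 16 + 2*(2 + T) = 16 + (4 + 2*T) = 20 + 2*T)
f = 240 (f = 2*((20 + 2*5)*4) = 2*((20 + 10)*4) = 2*(30*4) = 2*120 = 240)
h(Z, Q) = -6 (h(Z, Q) = 3*(-2) = -6)
12923*((h(0, -5) + f)*((-4 - 1*0) + 6)) = 12923*((-6 + 240)*((-4 - 1*0) + 6)) = 12923*(234*((-4 + 0) + 6)) = 12923*(234*(-4 + 6)) = 12923*(234*2) = 12923*468 = 6047964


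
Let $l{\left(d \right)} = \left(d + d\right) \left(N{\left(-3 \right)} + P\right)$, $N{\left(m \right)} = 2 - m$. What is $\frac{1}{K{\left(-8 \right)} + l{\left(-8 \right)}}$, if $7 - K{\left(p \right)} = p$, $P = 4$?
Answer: $- \frac{1}{129} \approx -0.0077519$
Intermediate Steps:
$K{\left(p \right)} = 7 - p$
$l{\left(d \right)} = 18 d$ ($l{\left(d \right)} = \left(d + d\right) \left(\left(2 - -3\right) + 4\right) = 2 d \left(\left(2 + 3\right) + 4\right) = 2 d \left(5 + 4\right) = 2 d 9 = 18 d$)
$\frac{1}{K{\left(-8 \right)} + l{\left(-8 \right)}} = \frac{1}{\left(7 - -8\right) + 18 \left(-8\right)} = \frac{1}{\left(7 + 8\right) - 144} = \frac{1}{15 - 144} = \frac{1}{-129} = - \frac{1}{129}$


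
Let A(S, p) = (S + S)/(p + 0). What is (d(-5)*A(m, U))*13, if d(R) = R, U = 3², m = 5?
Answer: -650/9 ≈ -72.222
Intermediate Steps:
U = 9
A(S, p) = 2*S/p (A(S, p) = (2*S)/p = 2*S/p)
(d(-5)*A(m, U))*13 = -10*5/9*13 = -5*10/9*13 = -50/9*13 = -650/9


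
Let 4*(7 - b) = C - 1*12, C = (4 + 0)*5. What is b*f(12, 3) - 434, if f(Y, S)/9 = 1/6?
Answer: -853/2 ≈ -426.50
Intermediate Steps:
f(Y, S) = 3/2 (f(Y, S) = 9/6 = 9*(⅙) = 3/2)
C = 20 (C = 4*5 = 20)
b = 5 (b = 7 - (20 - 1*12)/4 = 7 - (20 - 12)/4 = 7 - ¼*8 = 7 - 2 = 5)
b*f(12, 3) - 434 = 5*(3/2) - 434 = 15/2 - 434 = -853/2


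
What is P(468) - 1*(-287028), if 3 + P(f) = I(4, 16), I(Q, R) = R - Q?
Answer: 287037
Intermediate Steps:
P(f) = 9 (P(f) = -3 + (16 - 1*4) = -3 + (16 - 4) = -3 + 12 = 9)
P(468) - 1*(-287028) = 9 - 1*(-287028) = 9 + 287028 = 287037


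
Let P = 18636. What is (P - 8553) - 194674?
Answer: -184591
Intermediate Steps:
(P - 8553) - 194674 = (18636 - 8553) - 194674 = 10083 - 194674 = -184591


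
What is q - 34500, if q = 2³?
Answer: -34492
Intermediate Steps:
q = 8
q - 34500 = 8 - 34500 = -34492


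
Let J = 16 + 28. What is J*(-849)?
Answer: -37356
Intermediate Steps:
J = 44
J*(-849) = 44*(-849) = -37356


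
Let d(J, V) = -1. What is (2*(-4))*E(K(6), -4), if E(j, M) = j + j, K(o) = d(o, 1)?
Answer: 16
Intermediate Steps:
K(o) = -1
E(j, M) = 2*j
(2*(-4))*E(K(6), -4) = (2*(-4))*(2*(-1)) = -8*(-2) = 16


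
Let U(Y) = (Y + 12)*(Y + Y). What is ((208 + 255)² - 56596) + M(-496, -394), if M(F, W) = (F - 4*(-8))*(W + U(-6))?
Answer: 373997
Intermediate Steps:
U(Y) = 2*Y*(12 + Y) (U(Y) = (12 + Y)*(2*Y) = 2*Y*(12 + Y))
M(F, W) = (-72 + W)*(32 + F) (M(F, W) = (F - 4*(-8))*(W + 2*(-6)*(12 - 6)) = (F + 32)*(W + 2*(-6)*6) = (32 + F)*(W - 72) = (32 + F)*(-72 + W) = (-72 + W)*(32 + F))
((208 + 255)² - 56596) + M(-496, -394) = ((208 + 255)² - 56596) + (-2304 - 72*(-496) + 32*(-394) - 496*(-394)) = (463² - 56596) + (-2304 + 35712 - 12608 + 195424) = (214369 - 56596) + 216224 = 157773 + 216224 = 373997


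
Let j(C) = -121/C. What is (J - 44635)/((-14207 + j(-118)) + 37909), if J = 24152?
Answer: -2416994/2796957 ≈ -0.86415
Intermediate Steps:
(J - 44635)/((-14207 + j(-118)) + 37909) = (24152 - 44635)/((-14207 - 121/(-118)) + 37909) = -20483/((-14207 - 121*(-1/118)) + 37909) = -20483/((-14207 + 121/118) + 37909) = -20483/(-1676305/118 + 37909) = -20483/2796957/118 = -20483*118/2796957 = -2416994/2796957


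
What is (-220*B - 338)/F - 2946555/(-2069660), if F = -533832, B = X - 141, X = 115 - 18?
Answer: 6473460771/4603544738 ≈ 1.4062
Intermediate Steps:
X = 97
B = -44 (B = 97 - 141 = -44)
(-220*B - 338)/F - 2946555/(-2069660) = (-220*(-44) - 338)/(-533832) - 2946555/(-2069660) = (9680 - 338)*(-1/533832) - 2946555*(-1/2069660) = 9342*(-1/533832) + 589311/413932 = -1557/88972 + 589311/413932 = 6473460771/4603544738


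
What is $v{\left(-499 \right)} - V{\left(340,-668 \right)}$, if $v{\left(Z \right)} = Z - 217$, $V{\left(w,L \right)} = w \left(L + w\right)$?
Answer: $110804$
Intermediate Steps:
$v{\left(Z \right)} = -217 + Z$ ($v{\left(Z \right)} = Z - 217 = -217 + Z$)
$v{\left(-499 \right)} - V{\left(340,-668 \right)} = \left(-217 - 499\right) - 340 \left(-668 + 340\right) = -716 - 340 \left(-328\right) = -716 - -111520 = -716 + 111520 = 110804$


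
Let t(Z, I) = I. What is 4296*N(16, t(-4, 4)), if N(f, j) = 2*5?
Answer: 42960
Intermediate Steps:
N(f, j) = 10
4296*N(16, t(-4, 4)) = 4296*10 = 42960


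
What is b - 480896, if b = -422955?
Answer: -903851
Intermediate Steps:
b - 480896 = -422955 - 480896 = -903851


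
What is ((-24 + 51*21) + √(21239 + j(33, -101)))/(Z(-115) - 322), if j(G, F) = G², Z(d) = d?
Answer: -1047/437 - 2*√5582/437 ≈ -2.7378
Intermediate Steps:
((-24 + 51*21) + √(21239 + j(33, -101)))/(Z(-115) - 322) = ((-24 + 51*21) + √(21239 + 33²))/(-115 - 322) = ((-24 + 1071) + √(21239 + 1089))/(-437) = (1047 + √22328)*(-1/437) = (1047 + 2*√5582)*(-1/437) = -1047/437 - 2*√5582/437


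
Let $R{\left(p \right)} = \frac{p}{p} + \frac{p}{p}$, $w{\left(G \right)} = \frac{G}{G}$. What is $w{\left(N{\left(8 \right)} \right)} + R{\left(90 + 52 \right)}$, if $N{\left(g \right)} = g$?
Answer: $3$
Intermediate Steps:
$w{\left(G \right)} = 1$
$R{\left(p \right)} = 2$ ($R{\left(p \right)} = 1 + 1 = 2$)
$w{\left(N{\left(8 \right)} \right)} + R{\left(90 + 52 \right)} = 1 + 2 = 3$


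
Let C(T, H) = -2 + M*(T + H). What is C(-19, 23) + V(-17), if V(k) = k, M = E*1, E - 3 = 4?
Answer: 9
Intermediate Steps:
E = 7 (E = 3 + 4 = 7)
M = 7 (M = 7*1 = 7)
C(T, H) = -2 + 7*H + 7*T (C(T, H) = -2 + 7*(T + H) = -2 + 7*(H + T) = -2 + (7*H + 7*T) = -2 + 7*H + 7*T)
C(-19, 23) + V(-17) = (-2 + 7*23 + 7*(-19)) - 17 = (-2 + 161 - 133) - 17 = 26 - 17 = 9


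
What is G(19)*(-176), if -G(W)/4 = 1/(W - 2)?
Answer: 704/17 ≈ 41.412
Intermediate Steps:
G(W) = -4/(-2 + W) (G(W) = -4/(W - 2) = -4/(-2 + W))
G(19)*(-176) = -4/(-2 + 19)*(-176) = -4/17*(-176) = 704/17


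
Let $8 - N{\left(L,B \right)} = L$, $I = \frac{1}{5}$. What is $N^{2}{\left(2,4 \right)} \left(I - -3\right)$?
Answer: $\frac{576}{5} \approx 115.2$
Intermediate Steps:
$I = \frac{1}{5} \approx 0.2$
$N{\left(L,B \right)} = 8 - L$
$N^{2}{\left(2,4 \right)} \left(I - -3\right) = \left(8 - 2\right)^{2} \left(\frac{1}{5} - -3\right) = \left(8 - 2\right)^{2} \left(\frac{1}{5} + 3\right) = 6^{2} \cdot \frac{16}{5} = 36 \cdot \frac{16}{5} = \frac{576}{5}$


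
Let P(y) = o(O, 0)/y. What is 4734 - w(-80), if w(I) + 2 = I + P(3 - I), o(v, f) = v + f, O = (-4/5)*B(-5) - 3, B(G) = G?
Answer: 399727/83 ≈ 4816.0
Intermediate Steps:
O = 1 (O = -4/5*(-5) - 3 = -4*⅕*(-5) - 3 = -⅘*(-5) - 3 = 4 - 3 = 1)
o(v, f) = f + v
P(y) = 1/y (P(y) = (0 + 1)/y = 1/y)
w(I) = -2 + I + 1/(3 - I) (w(I) = -2 + (I + 1/(3 - I)) = -2 + I + 1/(3 - I))
4734 - w(-80) = 4734 - (-1 + (-3 - 80)*(-2 - 80))/(-3 - 80) = 4734 - (-1 - 83*(-82))/(-83) = 4734 - (-1)*(-1 + 6806)/83 = 4734 - (-1)*6805/83 = 4734 - 1*(-6805/83) = 4734 + 6805/83 = 399727/83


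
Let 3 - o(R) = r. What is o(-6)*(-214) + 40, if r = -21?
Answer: -5096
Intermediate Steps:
o(R) = 24 (o(R) = 3 - 1*(-21) = 3 + 21 = 24)
o(-6)*(-214) + 40 = 24*(-214) + 40 = -5136 + 40 = -5096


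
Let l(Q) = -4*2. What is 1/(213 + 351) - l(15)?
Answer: 4513/564 ≈ 8.0018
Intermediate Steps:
l(Q) = -8
1/(213 + 351) - l(15) = 1/(213 + 351) - 1*(-8) = 1/564 + 8 = 4513/564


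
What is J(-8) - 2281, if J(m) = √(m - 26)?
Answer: -2281 + I*√34 ≈ -2281.0 + 5.831*I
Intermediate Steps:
J(m) = √(-26 + m)
J(-8) - 2281 = √(-26 - 8) - 2281 = √(-34) - 2281 = I*√34 - 2281 = -2281 + I*√34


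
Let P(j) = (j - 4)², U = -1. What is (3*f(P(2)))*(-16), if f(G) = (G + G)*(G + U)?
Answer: -1152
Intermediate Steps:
P(j) = (-4 + j)²
f(G) = 2*G*(-1 + G) (f(G) = (G + G)*(G - 1) = (2*G)*(-1 + G) = 2*G*(-1 + G))
(3*f(P(2)))*(-16) = (3*(2*(-4 + 2)²*(-1 + (-4 + 2)²)))*(-16) = (3*(2*(-2)²*(-1 + (-2)²)))*(-16) = (3*(2*4*(-1 + 4)))*(-16) = (3*(2*4*3))*(-16) = (3*24)*(-16) = 72*(-16) = -1152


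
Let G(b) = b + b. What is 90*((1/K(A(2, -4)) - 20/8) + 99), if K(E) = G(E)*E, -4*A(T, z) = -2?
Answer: 8865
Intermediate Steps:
A(T, z) = ½ (A(T, z) = -¼*(-2) = ½)
G(b) = 2*b
K(E) = 2*E² (K(E) = (2*E)*E = 2*E²)
90*((1/K(A(2, -4)) - 20/8) + 99) = 90*((1/(2*(½)²) - 20/8) + 99) = 90*((1/(2*(¼)) - 20*⅛) + 99) = 90*((1/(½) - 5/2) + 99) = 90*((1*2 - 5/2) + 99) = 90*((2 - 5/2) + 99) = 90*(-½ + 99) = 90*(197/2) = 8865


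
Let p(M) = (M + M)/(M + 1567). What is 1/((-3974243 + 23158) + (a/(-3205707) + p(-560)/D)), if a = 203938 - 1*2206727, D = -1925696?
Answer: -194263427096922/767551191483626563531 ≈ -2.5310e-7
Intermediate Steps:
a = -2002789 (a = 203938 - 2206727 = -2002789)
p(M) = 2*M/(1567 + M) (p(M) = (2*M)/(1567 + M) = 2*M/(1567 + M))
1/((-3974243 + 23158) + (a/(-3205707) + p(-560)/D)) = 1/((-3974243 + 23158) + (-2002789/(-3205707) + (2*(-560)/(1567 - 560))/(-1925696))) = 1/(-3951085 + (-2002789*(-1/3205707) + (2*(-560)/1007)*(-1/1925696))) = 1/(-3951085 + (2002789/3205707 + (2*(-560)*(1/1007))*(-1/1925696))) = 1/(-3951085 + (2002789/3205707 - 1120/1007*(-1/1925696))) = 1/(-3951085 + (2002789/3205707 + 35/60599246)) = 1/(-3951085 + 121367615496839/194263427096922) = 1/(-767551191483626563531/194263427096922) = -194263427096922/767551191483626563531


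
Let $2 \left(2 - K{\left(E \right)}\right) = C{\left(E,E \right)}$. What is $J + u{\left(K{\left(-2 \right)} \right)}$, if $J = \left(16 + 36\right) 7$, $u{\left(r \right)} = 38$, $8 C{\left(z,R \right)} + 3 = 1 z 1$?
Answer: $402$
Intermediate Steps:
$C{\left(z,R \right)} = - \frac{3}{8} + \frac{z}{8}$ ($C{\left(z,R \right)} = - \frac{3}{8} + \frac{1 z 1}{8} = - \frac{3}{8} + \frac{z 1}{8} = - \frac{3}{8} + \frac{z}{8}$)
$K{\left(E \right)} = \frac{35}{16} - \frac{E}{16}$ ($K{\left(E \right)} = 2 - \frac{- \frac{3}{8} + \frac{E}{8}}{2} = 2 - \left(- \frac{3}{16} + \frac{E}{16}\right) = \frac{35}{16} - \frac{E}{16}$)
$J = 364$ ($J = 52 \cdot 7 = 364$)
$J + u{\left(K{\left(-2 \right)} \right)} = 364 + 38 = 402$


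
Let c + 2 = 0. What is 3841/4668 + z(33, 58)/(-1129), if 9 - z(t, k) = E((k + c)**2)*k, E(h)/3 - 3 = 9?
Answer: 14041261/5270172 ≈ 2.6643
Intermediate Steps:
c = -2 (c = -2 + 0 = -2)
E(h) = 36 (E(h) = 9 + 3*9 = 9 + 27 = 36)
z(t, k) = 9 - 36*k
3841/4668 + z(33, 58)/(-1129) = 3841/4668 + (9 - 36*58)/(-1129) = 3841*(1/4668) + (9 - 2088)*(-1/1129) = 3841/4668 - 2079*(-1/1129) = 3841/4668 + 2079/1129 = 14041261/5270172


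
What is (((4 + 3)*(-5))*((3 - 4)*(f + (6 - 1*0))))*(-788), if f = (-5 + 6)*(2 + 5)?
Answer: -358540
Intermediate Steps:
f = 7 (f = 1*7 = 7)
(((4 + 3)*(-5))*((3 - 4)*(f + (6 - 1*0))))*(-788) = (((4 + 3)*(-5))*((3 - 4)*(7 + (6 - 1*0))))*(-788) = ((7*(-5))*(-(7 + (6 + 0))))*(-788) = -(-35)*(7 + 6)*(-788) = -(-35)*13*(-788) = -35*(-13)*(-788) = 455*(-788) = -358540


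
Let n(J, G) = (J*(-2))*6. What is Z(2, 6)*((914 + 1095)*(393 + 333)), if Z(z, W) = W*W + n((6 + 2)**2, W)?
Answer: -1067646888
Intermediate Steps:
n(J, G) = -12*J (n(J, G) = -2*J*6 = -12*J)
Z(z, W) = -768 + W**2 (Z(z, W) = W*W - 12*(6 + 2)**2 = W**2 - 12*8**2 = W**2 - 12*64 = W**2 - 768 = -768 + W**2)
Z(2, 6)*((914 + 1095)*(393 + 333)) = (-768 + 6**2)*((914 + 1095)*(393 + 333)) = (-768 + 36)*(2009*726) = -732*1458534 = -1067646888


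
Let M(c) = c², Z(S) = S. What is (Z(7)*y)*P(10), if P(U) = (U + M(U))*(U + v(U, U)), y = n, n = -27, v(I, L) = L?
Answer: -415800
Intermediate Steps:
y = -27
P(U) = 2*U*(U + U²) (P(U) = (U + U²)*(U + U) = (U + U²)*(2*U) = 2*U*(U + U²))
(Z(7)*y)*P(10) = (7*(-27))*(2*10²*(1 + 10)) = -378*100*11 = -189*2200 = -415800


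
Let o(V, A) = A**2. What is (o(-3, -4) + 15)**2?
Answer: 961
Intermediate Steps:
(o(-3, -4) + 15)**2 = ((-4)**2 + 15)**2 = (16 + 15)**2 = 31**2 = 961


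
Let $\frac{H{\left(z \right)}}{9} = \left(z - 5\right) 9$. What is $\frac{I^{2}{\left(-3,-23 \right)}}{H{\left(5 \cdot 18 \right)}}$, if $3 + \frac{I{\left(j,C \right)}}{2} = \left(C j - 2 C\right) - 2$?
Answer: $\frac{9680}{1377} \approx 7.0298$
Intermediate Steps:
$I{\left(j,C \right)} = -10 - 4 C + 2 C j$ ($I{\left(j,C \right)} = -6 + 2 \left(\left(C j - 2 C\right) - 2\right) = -6 + 2 \left(\left(- 2 C + C j\right) - 2\right) = -6 + 2 \left(-2 - 2 C + C j\right) = -6 - \left(4 + 4 C - 2 C j\right) = -10 - 4 C + 2 C j$)
$H{\left(z \right)} = -405 + 81 z$ ($H{\left(z \right)} = 9 \left(z - 5\right) 9 = 9 \left(-5 + z\right) 9 = 9 \left(-45 + 9 z\right) = -405 + 81 z$)
$\frac{I^{2}{\left(-3,-23 \right)}}{H{\left(5 \cdot 18 \right)}} = \frac{\left(-10 - -92 + 2 \left(-23\right) \left(-3\right)\right)^{2}}{-405 + 81 \cdot 5 \cdot 18} = \frac{\left(-10 + 92 + 138\right)^{2}}{-405 + 81 \cdot 90} = \frac{220^{2}}{-405 + 7290} = \frac{48400}{6885} = 48400 \cdot \frac{1}{6885} = \frac{9680}{1377}$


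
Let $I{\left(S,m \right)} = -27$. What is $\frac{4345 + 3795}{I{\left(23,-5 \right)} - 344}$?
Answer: $- \frac{8140}{371} \approx -21.941$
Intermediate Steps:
$\frac{4345 + 3795}{I{\left(23,-5 \right)} - 344} = \frac{4345 + 3795}{-27 - 344} = \frac{8140}{-371} = 8140 \left(- \frac{1}{371}\right) = - \frac{8140}{371}$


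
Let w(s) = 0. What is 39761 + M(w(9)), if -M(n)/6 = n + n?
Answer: 39761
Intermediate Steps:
M(n) = -12*n (M(n) = -6*(n + n) = -12*n)
39761 + M(w(9)) = 39761 - 12*0 = 39761 + 0 = 39761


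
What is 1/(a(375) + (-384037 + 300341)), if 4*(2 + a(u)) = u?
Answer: -4/334417 ≈ -1.1961e-5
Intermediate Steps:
a(u) = -2 + u/4
1/(a(375) + (-384037 + 300341)) = 1/((-2 + (¼)*375) + (-384037 + 300341)) = 1/((-2 + 375/4) - 83696) = 1/(367/4 - 83696) = 1/(-334417/4) = -4/334417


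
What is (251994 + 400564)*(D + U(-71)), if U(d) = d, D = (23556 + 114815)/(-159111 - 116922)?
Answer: -12879350614412/276033 ≈ -4.6659e+7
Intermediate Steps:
D = -138371/276033 (D = 138371/(-276033) = 138371*(-1/276033) = -138371/276033 ≈ -0.50128)
(251994 + 400564)*(D + U(-71)) = (251994 + 400564)*(-138371/276033 - 71) = 652558*(-19736714/276033) = -12879350614412/276033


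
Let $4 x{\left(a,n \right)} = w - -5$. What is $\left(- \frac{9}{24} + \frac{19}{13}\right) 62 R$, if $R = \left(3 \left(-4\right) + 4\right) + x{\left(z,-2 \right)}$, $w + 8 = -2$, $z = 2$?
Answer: $- \frac{129611}{208} \approx -623.13$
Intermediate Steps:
$w = -10$ ($w = -8 - 2 = -10$)
$x{\left(a,n \right)} = - \frac{5}{4}$ ($x{\left(a,n \right)} = \frac{-10 - -5}{4} = \frac{-10 + 5}{4} = \frac{1}{4} \left(-5\right) = - \frac{5}{4}$)
$R = - \frac{37}{4}$ ($R = \left(3 \left(-4\right) + 4\right) - \frac{5}{4} = \left(-12 + 4\right) - \frac{5}{4} = -8 - \frac{5}{4} = - \frac{37}{4} \approx -9.25$)
$\left(- \frac{9}{24} + \frac{19}{13}\right) 62 R = \left(- \frac{9}{24} + \frac{19}{13}\right) 62 \left(- \frac{37}{4}\right) = \left(\left(-9\right) \frac{1}{24} + 19 \cdot \frac{1}{13}\right) 62 \left(- \frac{37}{4}\right) = \left(- \frac{3}{8} + \frac{19}{13}\right) 62 \left(- \frac{37}{4}\right) = \frac{113}{104} \cdot 62 \left(- \frac{37}{4}\right) = \frac{3503}{52} \left(- \frac{37}{4}\right) = - \frac{129611}{208}$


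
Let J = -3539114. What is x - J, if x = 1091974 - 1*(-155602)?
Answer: 4786690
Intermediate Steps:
x = 1247576 (x = 1091974 + 155602 = 1247576)
x - J = 1247576 - 1*(-3539114) = 1247576 + 3539114 = 4786690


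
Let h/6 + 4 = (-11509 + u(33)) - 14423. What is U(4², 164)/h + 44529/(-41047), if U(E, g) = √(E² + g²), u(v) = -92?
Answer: -44529/41047 - √1697/39042 ≈ -1.0859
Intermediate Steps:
h = -156168 (h = -24 + 6*((-11509 - 92) - 14423) = -24 + 6*(-11601 - 14423) = -24 + 6*(-26024) = -24 - 156144 = -156168)
U(4², 164)/h + 44529/(-41047) = √((4²)² + 164²)/(-156168) + 44529/(-41047) = √(16² + 26896)*(-1/156168) + 44529*(-1/41047) = √(256 + 26896)*(-1/156168) - 44529/41047 = √27152*(-1/156168) - 44529/41047 = (4*√1697)*(-1/156168) - 44529/41047 = -√1697/39042 - 44529/41047 = -44529/41047 - √1697/39042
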